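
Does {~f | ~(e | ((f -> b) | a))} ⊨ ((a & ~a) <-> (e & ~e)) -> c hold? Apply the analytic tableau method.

Initial set: {T (~f | ~(e | ((f -> b) | a))); F (((a & ~a) <-> (e & ~e)) -> c)}.
F (((a & ~a) <-> (e & ~e)) -> c): α-rule — add T ((a & ~a) <-> (e & ~e)), F c.
T (~f | ~(e | ((f -> b) | a))): β-rule — branch into T ~f  //  T ~(e | ((f -> b) | a)).
  branch 1 (add T ~f):
    T ((a & ~a) <-> (e & ~e)): β-rule — branch into T (a & ~a), T (e & ~e)  //  F (a & ~a), F (e & ~e).
      branch 1.1 (add T (a & ~a), T (e & ~e)):
        T (a & ~a): α-rule — add T a, T ~a.
        × closes — contains both a and ~a.
      branch 1.2 (add F (a & ~a), F (e & ~e)):
        F (a & ~a): β-rule — branch into F a  //  F ~a.
          branch 1.2.1 (add F a):
            F (e & ~e): β-rule — branch into F e  //  F ~e.
              branch 1.2.1.1 (add F e):
                ○ open, literals {a=F, c=F, e=F, f=F}.
              branch 1.2.1.2 (add F ~e):
                ○ open, literals {a=F, c=F, e=T, f=F}.
          branch 1.2.2 (add F ~a):
            F (e & ~e): β-rule — branch into F e  //  F ~e.
              branch 1.2.2.1 (add F e):
                ○ open, literals {a=T, c=F, e=F, f=F}.
              branch 1.2.2.2 (add F ~e):
                ○ open, literals {a=T, c=F, e=T, f=F}.
  branch 2 (add T ~(e | ((f -> b) | a))):
    T ~(e | ((f -> b) | a)): α-rule — add F e, F ((f -> b) | a).
    F ((f -> b) | a): α-rule — add F (f -> b), F a.
    F (f -> b): α-rule — add T f, F b.
    T ((a & ~a) <-> (e & ~e)): β-rule — branch into T (a & ~a), T (e & ~e)  //  F (a & ~a), F (e & ~e).
      branch 2.1 (add T (a & ~a), T (e & ~e)):
        T (a & ~a): α-rule — add T a, T ~a.
        × closes — contains both a and ~a.
      branch 2.2 (add F (a & ~a), F (e & ~e)):
        F (a & ~a): β-rule — branch into F a  //  F ~a.
          branch 2.2.1 (add F a):
            F (e & ~e): β-rule — branch into F e  //  F ~e.
              branch 2.2.1.1 (add F e):
                ○ open, literals {a=F, b=F, c=F, e=F, f=T}.
              branch 2.2.1.2 (add F ~e):
                × closes — contains both e and ~e.
          branch 2.2.2 (add F ~a):
            × closes — contains both a and ~a.
4 branches closed, 5 open.
An open branch gives a countermodel: a=F, c=F, e=F, f=F (unmentioned atoms arbitrary); the premises hold there but the conclusion fails.

No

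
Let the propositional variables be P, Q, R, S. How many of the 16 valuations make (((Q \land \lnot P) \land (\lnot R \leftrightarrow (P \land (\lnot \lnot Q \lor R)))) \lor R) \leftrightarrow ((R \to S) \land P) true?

6

Initial set: {((((Q \land \lnot P) \land (\lnot R \leftrightarrow (P \land (\lnot \lnot Q \lor R)))) \lor R) \leftrightarrow ((R \to S) \land P))}.
((((Q \land \lnot P) \land (\lnot R \leftrightarrow (P \land (\lnot \lnot Q \lor R)))) \lor R) \leftrightarrow ((R \to S) \land P)): β-rule — branch into (((Q \land \lnot P) \land (\lnot R \leftrightarrow (P \land (\lnot \lnot Q \lor R)))) \lor R), ((R \to S) \land P)  //  \lnot (((Q \land \lnot P) \land (\lnot R \leftrightarrow (P \land (\lnot \lnot Q \lor R)))) \lor R), \lnot ((R \to S) \land P).
  branch 1 (add (((Q \land \lnot P) \land (\lnot R \leftrightarrow (P \land (\lnot \lnot Q \lor R)))) \lor R), ((R \to S) \land P)):
    ((R \to S) \land P): α-rule — add (R \to S), P.
    (((Q \land \lnot P) \land (\lnot R \leftrightarrow (P \land (\lnot \lnot Q \lor R)))) \lor R): β-rule — branch into ((Q \land \lnot P) \land (\lnot R \leftrightarrow (P \land (\lnot \lnot Q \lor R))))  //  R.
      branch 1.1 (add ((Q \land \lnot P) \land (\lnot R \leftrightarrow (P \land (\lnot \lnot Q \lor R))))):
        ((Q \land \lnot P) \land (\lnot R \leftrightarrow (P \land (\lnot \lnot Q \lor R)))): α-rule — add (Q \land \lnot P), (\lnot R \leftrightarrow (P \land (\lnot \lnot Q \lor R))).
        (Q \land \lnot P): α-rule — add Q, \lnot P.
        × closes — contains both P and \lnot P.
      branch 1.2 (add R):
        (R \to S): β-rule — branch into \lnot R  //  S.
          branch 1.2.1 (add \lnot R):
            × closes — contains both R and \lnot R.
          branch 1.2.2 (add S):
            ○ open, literals {P=true, R=true, S=true}.
  branch 2 (add \lnot (((Q \land \lnot P) \land (\lnot R \leftrightarrow (P \land (\lnot \lnot Q \lor R)))) \lor R), \lnot ((R \to S) \land P)):
    \lnot (((Q \land \lnot P) \land (\lnot R \leftrightarrow (P \land (\lnot \lnot Q \lor R)))) \lor R): α-rule — add \lnot ((Q \land \lnot P) \land (\lnot R \leftrightarrow (P \land (\lnot \lnot Q \lor R)))), \lnot R.
    \lnot ((R \to S) \land P): β-rule — branch into \lnot (R \to S)  //  \lnot P.
      branch 2.1 (add \lnot (R \to S)):
        \lnot (R \to S): α-rule — add R, \lnot S.
        × closes — contains both R and \lnot R.
      branch 2.2 (add \lnot P):
        \lnot ((Q \land \lnot P) \land (\lnot R \leftrightarrow (P \land (\lnot \lnot Q \lor R)))): β-rule — branch into \lnot (Q \land \lnot P)  //  \lnot (\lnot R \leftrightarrow (P \land (\lnot \lnot Q \lor R))).
          branch 2.2.1 (add \lnot (Q \land \lnot P)):
            \lnot (Q \land \lnot P): β-rule — branch into \lnot Q  //  \lnot \lnot P.
              branch 2.2.1.1 (add \lnot Q):
                ○ open, literals {P=false, Q=false, R=false}.
              branch 2.2.1.2 (add \lnot \lnot P):
                × closes — contains both P and \lnot P.
          branch 2.2.2 (add \lnot (\lnot R \leftrightarrow (P \land (\lnot \lnot Q \lor R)))):
            \lnot (\lnot R \leftrightarrow (P \land (\lnot \lnot Q \lor R))): β-rule — branch into \lnot R, \lnot (P \land (\lnot \lnot Q \lor R))  //  \lnot \lnot R, (P \land (\lnot \lnot Q \lor R)).
              branch 2.2.2.1 (add \lnot R, \lnot (P \land (\lnot \lnot Q \lor R))):
                \lnot (P \land (\lnot \lnot Q \lor R)): β-rule — branch into \lnot P  //  \lnot (\lnot \lnot Q \lor R).
                  branch 2.2.2.1.1 (add \lnot P):
                    ○ open, literals {P=false, R=false}.
                  branch 2.2.2.1.2 (add \lnot (\lnot \lnot Q \lor R)):
                    \lnot (\lnot \lnot Q \lor R): α-rule — add \lnot \lnot \lnot Q, \lnot R.
                    \lnot \lnot \lnot Q: drop double negation, giving \lnot Q.
                    ○ open, literals {P=false, Q=false, R=false}.
              branch 2.2.2.2 (add \lnot \lnot R, (P \land (\lnot \lnot Q \lor R))):
                × closes — contains both R and \lnot R.
5 branches closed, 4 open.
Each open branch fixes some atoms; the unmentioned ones are free. Counting distinct full assignments: branch {P=true, R=true, S=true} (Q) contributes 2 new; branch {P=false, Q=false, R=false} (S) contributes 2 new; branch {P=false, R=false} (Q, S) contributes 2 new; branch {P=false, Q=false, R=false} (S) contributes 0 new. Total: 6.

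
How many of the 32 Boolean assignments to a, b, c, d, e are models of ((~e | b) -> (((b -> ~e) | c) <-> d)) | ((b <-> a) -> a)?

Initial set: {(((~e | b) -> (((b -> ~e) | c) <-> d)) | ((b <-> a) -> a))}.
(((~e | b) -> (((b -> ~e) | c) <-> d)) | ((b <-> a) -> a)): β-rule — branch into ((~e | b) -> (((b -> ~e) | c) <-> d))  //  ((b <-> a) -> a).
  branch 1 (add ((~e | b) -> (((b -> ~e) | c) <-> d))):
    ((~e | b) -> (((b -> ~e) | c) <-> d)): β-rule — branch into ~(~e | b)  //  (((b -> ~e) | c) <-> d).
      branch 1.1 (add ~(~e | b)):
        ~(~e | b): α-rule — add ~~e, ~b.
        ○ open, literals {b=false, e=true}.
      branch 1.2 (add (((b -> ~e) | c) <-> d)):
        (((b -> ~e) | c) <-> d): β-rule — branch into ((b -> ~e) | c), d  //  ~((b -> ~e) | c), ~d.
          branch 1.2.1 (add ((b -> ~e) | c), d):
            ((b -> ~e) | c): β-rule — branch into (b -> ~e)  //  c.
              branch 1.2.1.1 (add (b -> ~e)):
                (b -> ~e): β-rule — branch into ~b  //  ~e.
                  branch 1.2.1.1.1 (add ~b):
                    ○ open, literals {b=false, d=true}.
                  branch 1.2.1.1.2 (add ~e):
                    ○ open, literals {d=true, e=false}.
              branch 1.2.1.2 (add c):
                ○ open, literals {c=true, d=true}.
          branch 1.2.2 (add ~((b -> ~e) | c), ~d):
            ~((b -> ~e) | c): α-rule — add ~(b -> ~e), ~c.
            ~(b -> ~e): α-rule — add b, ~~e.
            ○ open, literals {b=true, c=false, d=false, e=true}.
  branch 2 (add ((b <-> a) -> a)):
    ((b <-> a) -> a): β-rule — branch into ~(b <-> a)  //  a.
      branch 2.1 (add ~(b <-> a)):
        ~(b <-> a): β-rule — branch into b, ~a  //  ~b, a.
          branch 2.1.1 (add b, ~a):
            ○ open, literals {a=false, b=true}.
          branch 2.1.2 (add ~b, a):
            ○ open, literals {a=true, b=false}.
      branch 2.2 (add a):
        ○ open, literals {a=true}.
0 branches closed, 8 open.
Each open branch fixes some atoms; the unmentioned ones are free. Counting distinct full assignments: branch {b=false, e=true} (a, c, d) contributes 8 new; branch {b=false, d=true} (a, c, e) contributes 4 new; branch {d=true, e=false} (a, b, c) contributes 4 new; branch {c=true, d=true} (a, b, e) contributes 2 new; branch {b=true, c=false, d=false, e=true} (a) contributes 2 new; branch {a=false, b=true} (c, d, e) contributes 4 new; branch {a=true, b=false} (c, d, e) contributes 2 new; branch {a=true} (b, c, d, e) contributes 4 new. Total: 30.

30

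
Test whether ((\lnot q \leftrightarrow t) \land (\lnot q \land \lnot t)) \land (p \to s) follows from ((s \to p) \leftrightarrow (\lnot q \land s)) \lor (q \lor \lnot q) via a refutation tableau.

Initial set: {(((s \to p) \leftrightarrow (\lnot q \land s)) \lor (q \lor \lnot q)); \lnot (((\lnot q \leftrightarrow t) \land (\lnot q \land \lnot t)) \land (p \to s))}.
(((s \to p) \leftrightarrow (\lnot q \land s)) \lor (q \lor \lnot q)): β-rule — branch into ((s \to p) \leftrightarrow (\lnot q \land s))  //  (q \lor \lnot q).
  branch 1 (add ((s \to p) \leftrightarrow (\lnot q \land s))):
    \lnot (((\lnot q \leftrightarrow t) \land (\lnot q \land \lnot t)) \land (p \to s)): β-rule — branch into \lnot ((\lnot q \leftrightarrow t) \land (\lnot q \land \lnot t))  //  \lnot (p \to s).
      branch 1.1 (add \lnot ((\lnot q \leftrightarrow t) \land (\lnot q \land \lnot t))):
        ((s \to p) \leftrightarrow (\lnot q \land s)): β-rule — branch into (s \to p), (\lnot q \land s)  //  \lnot (s \to p), \lnot (\lnot q \land s).
          branch 1.1.1 (add (s \to p), (\lnot q \land s)):
            (\lnot q \land s): α-rule — add \lnot q, s.
            \lnot ((\lnot q \leftrightarrow t) \land (\lnot q \land \lnot t)): β-rule — branch into \lnot (\lnot q \leftrightarrow t)  //  \lnot (\lnot q \land \lnot t).
              branch 1.1.1.1 (add \lnot (\lnot q \leftrightarrow t)):
                (s \to p): β-rule — branch into \lnot s  //  p.
                  branch 1.1.1.1.1 (add \lnot s):
                    × closes — contains both s and \lnot s.
                  branch 1.1.1.1.2 (add p):
                    \lnot (\lnot q \leftrightarrow t): β-rule — branch into \lnot q, \lnot t  //  \lnot \lnot q, t.
                      branch 1.1.1.1.2.1 (add \lnot q, \lnot t):
                        ○ open, literals {p=T, q=F, s=T, t=F}.
                      branch 1.1.1.1.2.2 (add \lnot \lnot q, t):
                        × closes — contains both q and \lnot q.
              branch 1.1.1.2 (add \lnot (\lnot q \land \lnot t)):
                (s \to p): β-rule — branch into \lnot s  //  p.
                  branch 1.1.1.2.1 (add \lnot s):
                    × closes — contains both s and \lnot s.
                  branch 1.1.1.2.2 (add p):
                    \lnot (\lnot q \land \lnot t): β-rule — branch into \lnot \lnot q  //  \lnot \lnot t.
                      branch 1.1.1.2.2.1 (add \lnot \lnot q):
                        × closes — contains both q and \lnot q.
                      branch 1.1.1.2.2.2 (add \lnot \lnot t):
                        ○ open, literals {p=T, q=F, s=T, t=T}.
          branch 1.1.2 (add \lnot (s \to p), \lnot (\lnot q \land s)):
            \lnot (s \to p): α-rule — add s, \lnot p.
            \lnot ((\lnot q \leftrightarrow t) \land (\lnot q \land \lnot t)): β-rule — branch into \lnot (\lnot q \leftrightarrow t)  //  \lnot (\lnot q \land \lnot t).
              branch 1.1.2.1 (add \lnot (\lnot q \leftrightarrow t)):
                \lnot (\lnot q \land s): β-rule — branch into \lnot \lnot q  //  \lnot s.
                  branch 1.1.2.1.1 (add \lnot \lnot q):
                    \lnot (\lnot q \leftrightarrow t): β-rule — branch into \lnot q, \lnot t  //  \lnot \lnot q, t.
                      branch 1.1.2.1.1.1 (add \lnot q, \lnot t):
                        × closes — contains both q and \lnot q.
                      branch 1.1.2.1.1.2 (add \lnot \lnot q, t):
                        ○ open, literals {p=F, q=T, s=T, t=T}.
                  branch 1.1.2.1.2 (add \lnot s):
                    × closes — contains both s and \lnot s.
              branch 1.1.2.2 (add \lnot (\lnot q \land \lnot t)):
                \lnot (\lnot q \land s): β-rule — branch into \lnot \lnot q  //  \lnot s.
                  branch 1.1.2.2.1 (add \lnot \lnot q):
                    \lnot (\lnot q \land \lnot t): β-rule — branch into \lnot \lnot q  //  \lnot \lnot t.
                      branch 1.1.2.2.1.1 (add \lnot \lnot q):
                        ○ open, literals {p=F, q=T, s=T}.
                      branch 1.1.2.2.1.2 (add \lnot \lnot t):
                        ○ open, literals {p=F, q=T, s=T, t=T}.
                  branch 1.1.2.2.2 (add \lnot s):
                    × closes — contains both s and \lnot s.
      branch 1.2 (add \lnot (p \to s)):
        \lnot (p \to s): α-rule — add p, \lnot s.
        ((s \to p) \leftrightarrow (\lnot q \land s)): β-rule — branch into (s \to p), (\lnot q \land s)  //  \lnot (s \to p), \lnot (\lnot q \land s).
          branch 1.2.1 (add (s \to p), (\lnot q \land s)):
            (\lnot q \land s): α-rule — add \lnot q, s.
            × closes — contains both s and \lnot s.
          branch 1.2.2 (add \lnot (s \to p), \lnot (\lnot q \land s)):
            \lnot (s \to p): α-rule — add s, \lnot p.
            × closes — contains both s and \lnot s.
  branch 2 (add (q \lor \lnot q)):
    \lnot (((\lnot q \leftrightarrow t) \land (\lnot q \land \lnot t)) \land (p \to s)): β-rule — branch into \lnot ((\lnot q \leftrightarrow t) \land (\lnot q \land \lnot t))  //  \lnot (p \to s).
      branch 2.1 (add \lnot ((\lnot q \leftrightarrow t) \land (\lnot q \land \lnot t))):
        (q \lor \lnot q): β-rule — branch into q  //  \lnot q.
          branch 2.1.1 (add q):
            \lnot ((\lnot q \leftrightarrow t) \land (\lnot q \land \lnot t)): β-rule — branch into \lnot (\lnot q \leftrightarrow t)  //  \lnot (\lnot q \land \lnot t).
              branch 2.1.1.1 (add \lnot (\lnot q \leftrightarrow t)):
                \lnot (\lnot q \leftrightarrow t): β-rule — branch into \lnot q, \lnot t  //  \lnot \lnot q, t.
                  branch 2.1.1.1.1 (add \lnot q, \lnot t):
                    × closes — contains both q and \lnot q.
                  branch 2.1.1.1.2 (add \lnot \lnot q, t):
                    ○ open, literals {q=T, t=T}.
              branch 2.1.1.2 (add \lnot (\lnot q \land \lnot t)):
                \lnot (\lnot q \land \lnot t): β-rule — branch into \lnot \lnot q  //  \lnot \lnot t.
                  branch 2.1.1.2.1 (add \lnot \lnot q):
                    ○ open, literals {q=T}.
                  branch 2.1.1.2.2 (add \lnot \lnot t):
                    ○ open, literals {q=T, t=T}.
          branch 2.1.2 (add \lnot q):
            \lnot ((\lnot q \leftrightarrow t) \land (\lnot q \land \lnot t)): β-rule — branch into \lnot (\lnot q \leftrightarrow t)  //  \lnot (\lnot q \land \lnot t).
              branch 2.1.2.1 (add \lnot (\lnot q \leftrightarrow t)):
                \lnot (\lnot q \leftrightarrow t): β-rule — branch into \lnot q, \lnot t  //  \lnot \lnot q, t.
                  branch 2.1.2.1.1 (add \lnot q, \lnot t):
                    ○ open, literals {q=F, t=F}.
                  branch 2.1.2.1.2 (add \lnot \lnot q, t):
                    × closes — contains both q and \lnot q.
              branch 2.1.2.2 (add \lnot (\lnot q \land \lnot t)):
                \lnot (\lnot q \land \lnot t): β-rule — branch into \lnot \lnot q  //  \lnot \lnot t.
                  branch 2.1.2.2.1 (add \lnot \lnot q):
                    × closes — contains both q and \lnot q.
                  branch 2.1.2.2.2 (add \lnot \lnot t):
                    ○ open, literals {q=F, t=T}.
      branch 2.2 (add \lnot (p \to s)):
        \lnot (p \to s): α-rule — add p, \lnot s.
        (q \lor \lnot q): β-rule — branch into q  //  \lnot q.
          branch 2.2.1 (add q):
            ○ open, literals {p=T, q=T, s=F}.
          branch 2.2.2 (add \lnot q):
            ○ open, literals {p=T, q=F, s=F}.
12 branches closed, 12 open.
An open branch gives a countermodel: p=T, q=F, s=T, t=F (unmentioned atoms arbitrary); the premises hold there but the conclusion fails.

No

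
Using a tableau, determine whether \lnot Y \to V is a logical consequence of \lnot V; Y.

Yes

Initial set: {\lnot V; Y; \lnot (\lnot Y \to V)}.
\lnot (\lnot Y \to V): α-rule — add \lnot Y, \lnot V.
× closes — contains both Y and \lnot Y.
All 1 branch closes.
Every branch closed, so the premises entail the conclusion.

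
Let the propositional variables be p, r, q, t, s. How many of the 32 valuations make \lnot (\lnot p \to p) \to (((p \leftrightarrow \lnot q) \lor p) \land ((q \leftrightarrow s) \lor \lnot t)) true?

22

Initial set: {T (\lnot (\lnot p \to p) \to (((p \leftrightarrow \lnot q) \lor p) \land ((q \leftrightarrow s) \lor \lnot t)))}.
T (\lnot (\lnot p \to p) \to (((p \leftrightarrow \lnot q) \lor p) \land ((q \leftrightarrow s) \lor \lnot t))): β-rule — branch into F \lnot (\lnot p \to p)  //  T (((p \leftrightarrow \lnot q) \lor p) \land ((q \leftrightarrow s) \lor \lnot t)).
  branch 1 (add F \lnot (\lnot p \to p)):
    F \lnot (\lnot p \to p): β-rule — branch into F \lnot p  //  T p.
      branch 1.1 (add F \lnot p):
        ○ open, literals {p=T}.
      branch 1.2 (add T p):
        ○ open, literals {p=T}.
  branch 2 (add T (((p \leftrightarrow \lnot q) \lor p) \land ((q \leftrightarrow s) \lor \lnot t))):
    T (((p \leftrightarrow \lnot q) \lor p) \land ((q \leftrightarrow s) \lor \lnot t)): α-rule — add T ((p \leftrightarrow \lnot q) \lor p), T ((q \leftrightarrow s) \lor \lnot t).
    T ((p \leftrightarrow \lnot q) \lor p): β-rule — branch into T (p \leftrightarrow \lnot q)  //  T p.
      branch 2.1 (add T (p \leftrightarrow \lnot q)):
        T ((q \leftrightarrow s) \lor \lnot t): β-rule — branch into T (q \leftrightarrow s)  //  T \lnot t.
          branch 2.1.1 (add T (q \leftrightarrow s)):
            T (p \leftrightarrow \lnot q): β-rule — branch into T p, T \lnot q  //  F p, F \lnot q.
              branch 2.1.1.1 (add T p, T \lnot q):
                T (q \leftrightarrow s): β-rule — branch into T q, T s  //  F q, F s.
                  branch 2.1.1.1.1 (add T q, T s):
                    × closes — contains both q and \lnot q.
                  branch 2.1.1.1.2 (add F q, F s):
                    ○ open, literals {p=T, q=F, s=F}.
              branch 2.1.1.2 (add F p, F \lnot q):
                T (q \leftrightarrow s): β-rule — branch into T q, T s  //  F q, F s.
                  branch 2.1.1.2.1 (add T q, T s):
                    ○ open, literals {p=F, q=T, s=T}.
                  branch 2.1.1.2.2 (add F q, F s):
                    × closes — contains both q and \lnot q.
          branch 2.1.2 (add T \lnot t):
            T (p \leftrightarrow \lnot q): β-rule — branch into T p, T \lnot q  //  F p, F \lnot q.
              branch 2.1.2.1 (add T p, T \lnot q):
                ○ open, literals {p=T, q=F, t=F}.
              branch 2.1.2.2 (add F p, F \lnot q):
                ○ open, literals {p=F, q=T, t=F}.
      branch 2.2 (add T p):
        T ((q \leftrightarrow s) \lor \lnot t): β-rule — branch into T (q \leftrightarrow s)  //  T \lnot t.
          branch 2.2.1 (add T (q \leftrightarrow s)):
            T (q \leftrightarrow s): β-rule — branch into T q, T s  //  F q, F s.
              branch 2.2.1.1 (add T q, T s):
                ○ open, literals {p=T, q=T, s=T}.
              branch 2.2.1.2 (add F q, F s):
                ○ open, literals {p=T, q=F, s=F}.
          branch 2.2.2 (add T \lnot t):
            ○ open, literals {p=T, t=F}.
2 branches closed, 9 open.
Each open branch fixes some atoms; the unmentioned ones are free. Counting distinct full assignments: branch {p=T} (r, q, t, s) contributes 16 new; branch {p=T} (r, q, t, s) contributes 0 new; branch {p=T, q=F, s=F} (r, t) contributes 0 new; branch {p=F, q=T, s=T} (r, t) contributes 4 new; branch {p=T, q=F, t=F} (r, s) contributes 0 new; branch {p=F, q=T, t=F} (r, s) contributes 2 new; branch {p=T, q=T, s=T} (r, t) contributes 0 new; branch {p=T, q=F, s=F} (r, t) contributes 0 new; branch {p=T, t=F} (r, q, s) contributes 0 new. Total: 22.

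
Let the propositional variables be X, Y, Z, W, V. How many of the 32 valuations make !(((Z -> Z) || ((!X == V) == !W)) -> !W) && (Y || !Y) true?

Initial set: {(!(((Z -> Z) || ((!X == V) == !W)) -> !W) && (Y || !Y))}.
(!(((Z -> Z) || ((!X == V) == !W)) -> !W) && (Y || !Y)): α-rule — add !(((Z -> Z) || ((!X == V) == !W)) -> !W), (Y || !Y).
!(((Z -> Z) || ((!X == V) == !W)) -> !W): α-rule — add ((Z -> Z) || ((!X == V) == !W)), !!W.
(Y || !Y): β-rule — branch into Y  //  !Y.
  branch 1 (add Y):
    ((Z -> Z) || ((!X == V) == !W)): β-rule — branch into (Z -> Z)  //  ((!X == V) == !W).
      branch 1.1 (add (Z -> Z)):
        (Z -> Z): β-rule — branch into !Z  //  Z.
          branch 1.1.1 (add !Z):
            ○ open, literals {W=T, Y=T, Z=F}.
          branch 1.1.2 (add Z):
            ○ open, literals {W=T, Y=T, Z=T}.
      branch 1.2 (add ((!X == V) == !W)):
        ((!X == V) == !W): β-rule — branch into (!X == V), !W  //  !(!X == V), !!W.
          branch 1.2.1 (add (!X == V), !W):
            × closes — contains both W and !W.
          branch 1.2.2 (add !(!X == V), !!W):
            !(!X == V): β-rule — branch into !X, !V  //  !!X, V.
              branch 1.2.2.1 (add !X, !V):
                ○ open, literals {V=F, W=T, X=F, Y=T}.
              branch 1.2.2.2 (add !!X, V):
                ○ open, literals {V=T, W=T, X=T, Y=T}.
  branch 2 (add !Y):
    ((Z -> Z) || ((!X == V) == !W)): β-rule — branch into (Z -> Z)  //  ((!X == V) == !W).
      branch 2.1 (add (Z -> Z)):
        (Z -> Z): β-rule — branch into !Z  //  Z.
          branch 2.1.1 (add !Z):
            ○ open, literals {W=T, Y=F, Z=F}.
          branch 2.1.2 (add Z):
            ○ open, literals {W=T, Y=F, Z=T}.
      branch 2.2 (add ((!X == V) == !W)):
        ((!X == V) == !W): β-rule — branch into (!X == V), !W  //  !(!X == V), !!W.
          branch 2.2.1 (add (!X == V), !W):
            × closes — contains both W and !W.
          branch 2.2.2 (add !(!X == V), !!W):
            !(!X == V): β-rule — branch into !X, !V  //  !!X, V.
              branch 2.2.2.1 (add !X, !V):
                ○ open, literals {V=F, W=T, X=F, Y=F}.
              branch 2.2.2.2 (add !!X, V):
                ○ open, literals {V=T, W=T, X=T, Y=F}.
2 branches closed, 8 open.
Each open branch fixes some atoms; the unmentioned ones are free. Counting distinct full assignments: branch {W=T, Y=T, Z=F} (X, V) contributes 4 new; branch {W=T, Y=T, Z=T} (X, V) contributes 4 new; branch {V=F, W=T, X=F, Y=T} (Z) contributes 0 new; branch {V=T, W=T, X=T, Y=T} (Z) contributes 0 new; branch {W=T, Y=F, Z=F} (X, V) contributes 4 new; branch {W=T, Y=F, Z=T} (X, V) contributes 4 new; branch {V=F, W=T, X=F, Y=F} (Z) contributes 0 new; branch {V=T, W=T, X=T, Y=F} (Z) contributes 0 new. Total: 16.

16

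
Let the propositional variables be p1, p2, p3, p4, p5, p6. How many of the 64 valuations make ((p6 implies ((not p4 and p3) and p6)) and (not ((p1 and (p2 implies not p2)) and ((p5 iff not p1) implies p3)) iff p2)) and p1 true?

18

Initial set: {(((p6 implies ((not p4 and p3) and p6)) and (not ((p1 and (p2 implies not p2)) and ((p5 iff not p1) implies p3)) iff p2)) and p1)}.
(((p6 implies ((not p4 and p3) and p6)) and (not ((p1 and (p2 implies not p2)) and ((p5 iff not p1) implies p3)) iff p2)) and p1): α-rule — add ((p6 implies ((not p4 and p3) and p6)) and (not ((p1 and (p2 implies not p2)) and ((p5 iff not p1) implies p3)) iff p2)), p1.
((p6 implies ((not p4 and p3) and p6)) and (not ((p1 and (p2 implies not p2)) and ((p5 iff not p1) implies p3)) iff p2)): α-rule — add (p6 implies ((not p4 and p3) and p6)), (not ((p1 and (p2 implies not p2)) and ((p5 iff not p1) implies p3)) iff p2).
(p6 implies ((not p4 and p3) and p6)): β-rule — branch into not p6  //  ((not p4 and p3) and p6).
  branch 1 (add not p6):
    (not ((p1 and (p2 implies not p2)) and ((p5 iff not p1) implies p3)) iff p2): β-rule — branch into not ((p1 and (p2 implies not p2)) and ((p5 iff not p1) implies p3)), p2  //  not not ((p1 and (p2 implies not p2)) and ((p5 iff not p1) implies p3)), not p2.
      branch 1.1 (add not ((p1 and (p2 implies not p2)) and ((p5 iff not p1) implies p3)), p2):
        not ((p1 and (p2 implies not p2)) and ((p5 iff not p1) implies p3)): β-rule — branch into not (p1 and (p2 implies not p2))  //  not ((p5 iff not p1) implies p3).
          branch 1.1.1 (add not (p1 and (p2 implies not p2))):
            not (p1 and (p2 implies not p2)): β-rule — branch into not p1  //  not (p2 implies not p2).
              branch 1.1.1.1 (add not p1):
                × closes — contains both p1 and not p1.
              branch 1.1.1.2 (add not (p2 implies not p2)):
                not (p2 implies not p2): α-rule — add p2, not not p2.
                ○ open, literals {p1=1, p2=1, p6=0}.
          branch 1.1.2 (add not ((p5 iff not p1) implies p3)):
            not ((p5 iff not p1) implies p3): α-rule — add (p5 iff not p1), not p3.
            (p5 iff not p1): β-rule — branch into p5, not p1  //  not p5, not not p1.
              branch 1.1.2.1 (add p5, not p1):
                × closes — contains both p1 and not p1.
              branch 1.1.2.2 (add not p5, not not p1):
                ○ open, literals {p1=1, p2=1, p3=0, p5=0, p6=0}.
      branch 1.2 (add not not ((p1 and (p2 implies not p2)) and ((p5 iff not p1) implies p3)), not p2):
        not not ((p1 and (p2 implies not p2)) and ((p5 iff not p1) implies p3)): α-rule — add (p1 and (p2 implies not p2)), ((p5 iff not p1) implies p3).
        (p1 and (p2 implies not p2)): α-rule — add p1, (p2 implies not p2).
        ((p5 iff not p1) implies p3): β-rule — branch into not (p5 iff not p1)  //  p3.
          branch 1.2.1 (add not (p5 iff not p1)):
            (p2 implies not p2): β-rule — branch into not p2  //  not p2.
              branch 1.2.1.1 (add not p2):
                not (p5 iff not p1): β-rule — branch into p5, not not p1  //  not p5, not p1.
                  branch 1.2.1.1.1 (add p5, not not p1):
                    ○ open, literals {p1=1, p2=0, p5=1, p6=0}.
                  branch 1.2.1.1.2 (add not p5, not p1):
                    × closes — contains both p1 and not p1.
              branch 1.2.1.2 (add not p2):
                not (p5 iff not p1): β-rule — branch into p5, not not p1  //  not p5, not p1.
                  branch 1.2.1.2.1 (add p5, not not p1):
                    ○ open, literals {p1=1, p2=0, p5=1, p6=0}.
                  branch 1.2.1.2.2 (add not p5, not p1):
                    × closes — contains both p1 and not p1.
          branch 1.2.2 (add p3):
            (p2 implies not p2): β-rule — branch into not p2  //  not p2.
              branch 1.2.2.1 (add not p2):
                ○ open, literals {p1=1, p2=0, p3=1, p6=0}.
              branch 1.2.2.2 (add not p2):
                ○ open, literals {p1=1, p2=0, p3=1, p6=0}.
  branch 2 (add ((not p4 and p3) and p6)):
    ((not p4 and p3) and p6): α-rule — add (not p4 and p3), p6.
    (not p4 and p3): α-rule — add not p4, p3.
    (not ((p1 and (p2 implies not p2)) and ((p5 iff not p1) implies p3)) iff p2): β-rule — branch into not ((p1 and (p2 implies not p2)) and ((p5 iff not p1) implies p3)), p2  //  not not ((p1 and (p2 implies not p2)) and ((p5 iff not p1) implies p3)), not p2.
      branch 2.1 (add not ((p1 and (p2 implies not p2)) and ((p5 iff not p1) implies p3)), p2):
        not ((p1 and (p2 implies not p2)) and ((p5 iff not p1) implies p3)): β-rule — branch into not (p1 and (p2 implies not p2))  //  not ((p5 iff not p1) implies p3).
          branch 2.1.1 (add not (p1 and (p2 implies not p2))):
            not (p1 and (p2 implies not p2)): β-rule — branch into not p1  //  not (p2 implies not p2).
              branch 2.1.1.1 (add not p1):
                × closes — contains both p1 and not p1.
              branch 2.1.1.2 (add not (p2 implies not p2)):
                not (p2 implies not p2): α-rule — add p2, not not p2.
                ○ open, literals {p1=1, p2=1, p3=1, p4=0, p6=1}.
          branch 2.1.2 (add not ((p5 iff not p1) implies p3)):
            not ((p5 iff not p1) implies p3): α-rule — add (p5 iff not p1), not p3.
            × closes — contains both p3 and not p3.
      branch 2.2 (add not not ((p1 and (p2 implies not p2)) and ((p5 iff not p1) implies p3)), not p2):
        not not ((p1 and (p2 implies not p2)) and ((p5 iff not p1) implies p3)): α-rule — add (p1 and (p2 implies not p2)), ((p5 iff not p1) implies p3).
        (p1 and (p2 implies not p2)): α-rule — add p1, (p2 implies not p2).
        ((p5 iff not p1) implies p3): β-rule — branch into not (p5 iff not p1)  //  p3.
          branch 2.2.1 (add not (p5 iff not p1)):
            (p2 implies not p2): β-rule — branch into not p2  //  not p2.
              branch 2.2.1.1 (add not p2):
                not (p5 iff not p1): β-rule — branch into p5, not not p1  //  not p5, not p1.
                  branch 2.2.1.1.1 (add p5, not not p1):
                    ○ open, literals {p1=1, p2=0, p3=1, p4=0, p5=1, p6=1}.
                  branch 2.2.1.1.2 (add not p5, not p1):
                    × closes — contains both p1 and not p1.
              branch 2.2.1.2 (add not p2):
                not (p5 iff not p1): β-rule — branch into p5, not not p1  //  not p5, not p1.
                  branch 2.2.1.2.1 (add p5, not not p1):
                    ○ open, literals {p1=1, p2=0, p3=1, p4=0, p5=1, p6=1}.
                  branch 2.2.1.2.2 (add not p5, not p1):
                    × closes — contains both p1 and not p1.
          branch 2.2.2 (add p3):
            (p2 implies not p2): β-rule — branch into not p2  //  not p2.
              branch 2.2.2.1 (add not p2):
                ○ open, literals {p1=1, p2=0, p3=1, p4=0, p6=1}.
              branch 2.2.2.2 (add not p2):
                ○ open, literals {p1=1, p2=0, p3=1, p4=0, p6=1}.
8 branches closed, 11 open.
Each open branch fixes some atoms; the unmentioned ones are free. Counting distinct full assignments: branch {p1=1, p2=1, p6=0} (p3, p4, p5) contributes 8 new; branch {p1=1, p2=1, p3=0, p5=0, p6=0} (p4) contributes 0 new; branch {p1=1, p2=0, p5=1, p6=0} (p3, p4) contributes 4 new; branch {p1=1, p2=0, p5=1, p6=0} (p3, p4) contributes 0 new; branch {p1=1, p2=0, p3=1, p6=0} (p4, p5) contributes 2 new; branch {p1=1, p2=0, p3=1, p6=0} (p4, p5) contributes 0 new; branch {p1=1, p2=1, p3=1, p4=0, p6=1} (p5) contributes 2 new; branch {p1=1, p2=0, p3=1, p4=0, p5=1, p6=1} (none free) contributes 1 new; branch {p1=1, p2=0, p3=1, p4=0, p5=1, p6=1} (none free) contributes 0 new; branch {p1=1, p2=0, p3=1, p4=0, p6=1} (p5) contributes 1 new; branch {p1=1, p2=0, p3=1, p4=0, p6=1} (p5) contributes 0 new. Total: 18.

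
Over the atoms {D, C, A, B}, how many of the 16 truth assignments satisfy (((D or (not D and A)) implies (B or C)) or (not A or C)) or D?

Initial set: {T ((((D or (not D and A)) implies (B or C)) or (not A or C)) or D)}.
T ((((D or (not D and A)) implies (B or C)) or (not A or C)) or D): β-rule — branch into T (((D or (not D and A)) implies (B or C)) or (not A or C))  //  T D.
  branch 1 (add T (((D or (not D and A)) implies (B or C)) or (not A or C))):
    T (((D or (not D and A)) implies (B or C)) or (not A or C)): β-rule — branch into T ((D or (not D and A)) implies (B or C))  //  T (not A or C).
      branch 1.1 (add T ((D or (not D and A)) implies (B or C))):
        T ((D or (not D and A)) implies (B or C)): β-rule — branch into F (D or (not D and A))  //  T (B or C).
          branch 1.1.1 (add F (D or (not D and A))):
            F (D or (not D and A)): α-rule — add F D, F (not D and A).
            F (not D and A): β-rule — branch into F not D  //  F A.
              branch 1.1.1.1 (add F not D):
                × closes — contains both D and not D.
              branch 1.1.1.2 (add F A):
                ○ open, literals {A=0, D=0}.
          branch 1.1.2 (add T (B or C)):
            T (B or C): β-rule — branch into T B  //  T C.
              branch 1.1.2.1 (add T B):
                ○ open, literals {B=1}.
              branch 1.1.2.2 (add T C):
                ○ open, literals {C=1}.
      branch 1.2 (add T (not A or C)):
        T (not A or C): β-rule — branch into T not A  //  T C.
          branch 1.2.1 (add T not A):
            ○ open, literals {A=0}.
          branch 1.2.2 (add T C):
            ○ open, literals {C=1}.
  branch 2 (add T D):
    ○ open, literals {D=1}.
1 branch closed, 6 open.
Each open branch fixes some atoms; the unmentioned ones are free. Counting distinct full assignments: branch {A=0, D=0} (C, B) contributes 4 new; branch {B=1} (D, C, A) contributes 6 new; branch {C=1} (D, A, B) contributes 3 new; branch {A=0} (D, C, B) contributes 1 new; branch {C=1} (D, A, B) contributes 0 new; branch {D=1} (C, A, B) contributes 1 new. Total: 15.

15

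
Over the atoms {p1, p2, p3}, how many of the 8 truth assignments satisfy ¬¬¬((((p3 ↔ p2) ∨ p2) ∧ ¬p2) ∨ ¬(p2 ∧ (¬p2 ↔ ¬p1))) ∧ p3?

Initial set: {(¬¬¬((((p3 ↔ p2) ∨ p2) ∧ ¬p2) ∨ ¬(p2 ∧ (¬p2 ↔ ¬p1))) ∧ p3)}.
(¬¬¬((((p3 ↔ p2) ∨ p2) ∧ ¬p2) ∨ ¬(p2 ∧ (¬p2 ↔ ¬p1))) ∧ p3): α-rule — add ¬¬¬((((p3 ↔ p2) ∨ p2) ∧ ¬p2) ∨ ¬(p2 ∧ (¬p2 ↔ ¬p1))), p3.
¬¬¬((((p3 ↔ p2) ∨ p2) ∧ ¬p2) ∨ ¬(p2 ∧ (¬p2 ↔ ¬p1))): drop double negation, giving ¬((((p3 ↔ p2) ∨ p2) ∧ ¬p2) ∨ ¬(p2 ∧ (¬p2 ↔ ¬p1))).
¬((((p3 ↔ p2) ∨ p2) ∧ ¬p2) ∨ ¬(p2 ∧ (¬p2 ↔ ¬p1))): α-rule — add ¬(((p3 ↔ p2) ∨ p2) ∧ ¬p2), ¬¬(p2 ∧ (¬p2 ↔ ¬p1)).
¬¬(p2 ∧ (¬p2 ↔ ¬p1)): α-rule — add p2, (¬p2 ↔ ¬p1).
¬(((p3 ↔ p2) ∨ p2) ∧ ¬p2): β-rule — branch into ¬((p3 ↔ p2) ∨ p2)  //  ¬¬p2.
  branch 1 (add ¬((p3 ↔ p2) ∨ p2)):
    ¬((p3 ↔ p2) ∨ p2): α-rule — add ¬(p3 ↔ p2), ¬p2.
    × closes — contains both p2 and ¬p2.
  branch 2 (add ¬¬p2):
    (¬p2 ↔ ¬p1): β-rule — branch into ¬p2, ¬p1  //  ¬¬p2, ¬¬p1.
      branch 2.1 (add ¬p2, ¬p1):
        × closes — contains both p2 and ¬p2.
      branch 2.2 (add ¬¬p2, ¬¬p1):
        ○ open, literals {p1=T, p2=T, p3=T}.
2 branches closed, 1 open.
Each open branch fixes some atoms; the unmentioned ones are free. Counting distinct full assignments: branch {p1=T, p2=T, p3=T} (none free) contributes 1 new. Total: 1.

1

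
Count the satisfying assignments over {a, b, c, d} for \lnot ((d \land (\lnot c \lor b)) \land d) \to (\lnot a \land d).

7

Initial set: {(\lnot ((d \land (\lnot c \lor b)) \land d) \to (\lnot a \land d))}.
(\lnot ((d \land (\lnot c \lor b)) \land d) \to (\lnot a \land d)): β-rule — branch into \lnot \lnot ((d \land (\lnot c \lor b)) \land d)  //  (\lnot a \land d).
  branch 1 (add \lnot \lnot ((d \land (\lnot c \lor b)) \land d)):
    \lnot \lnot ((d \land (\lnot c \lor b)) \land d): α-rule — add (d \land (\lnot c \lor b)), d.
    (d \land (\lnot c \lor b)): α-rule — add d, (\lnot c \lor b).
    (\lnot c \lor b): β-rule — branch into \lnot c  //  b.
      branch 1.1 (add \lnot c):
        ○ open, literals {c=0, d=1}.
      branch 1.2 (add b):
        ○ open, literals {b=1, d=1}.
  branch 2 (add (\lnot a \land d)):
    (\lnot a \land d): α-rule — add \lnot a, d.
    ○ open, literals {a=0, d=1}.
0 branches closed, 3 open.
Each open branch fixes some atoms; the unmentioned ones are free. Counting distinct full assignments: branch {c=0, d=1} (a, b) contributes 4 new; branch {b=1, d=1} (a, c) contributes 2 new; branch {a=0, d=1} (b, c) contributes 1 new. Total: 7.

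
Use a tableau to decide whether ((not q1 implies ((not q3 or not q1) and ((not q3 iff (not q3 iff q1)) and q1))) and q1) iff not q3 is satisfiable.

Initial set: {(((not q1 implies ((not q3 or not q1) and ((not q3 iff (not q3 iff q1)) and q1))) and q1) iff not q3)}.
(((not q1 implies ((not q3 or not q1) and ((not q3 iff (not q3 iff q1)) and q1))) and q1) iff not q3): β-rule — branch into ((not q1 implies ((not q3 or not q1) and ((not q3 iff (not q3 iff q1)) and q1))) and q1), not q3  //  not ((not q1 implies ((not q3 or not q1) and ((not q3 iff (not q3 iff q1)) and q1))) and q1), not not q3.
  branch 1 (add ((not q1 implies ((not q3 or not q1) and ((not q3 iff (not q3 iff q1)) and q1))) and q1), not q3):
    ((not q1 implies ((not q3 or not q1) and ((not q3 iff (not q3 iff q1)) and q1))) and q1): α-rule — add (not q1 implies ((not q3 or not q1) and ((not q3 iff (not q3 iff q1)) and q1))), q1.
    (not q1 implies ((not q3 or not q1) and ((not q3 iff (not q3 iff q1)) and q1))): β-rule — branch into not not q1  //  ((not q3 or not q1) and ((not q3 iff (not q3 iff q1)) and q1)).
      branch 1.1 (add not not q1):
        ○ open, literals {q1=T, q3=F}.
      branch 1.2 (add ((not q3 or not q1) and ((not q3 iff (not q3 iff q1)) and q1))):
        ((not q3 or not q1) and ((not q3 iff (not q3 iff q1)) and q1)): α-rule — add (not q3 or not q1), ((not q3 iff (not q3 iff q1)) and q1).
        ((not q3 iff (not q3 iff q1)) and q1): α-rule — add (not q3 iff (not q3 iff q1)), q1.
        (not q3 or not q1): β-rule — branch into not q3  //  not q1.
          branch 1.2.1 (add not q3):
            (not q3 iff (not q3 iff q1)): β-rule — branch into not q3, (not q3 iff q1)  //  not not q3, not (not q3 iff q1).
              branch 1.2.1.1 (add not q3, (not q3 iff q1)):
                (not q3 iff q1): β-rule — branch into not q3, q1  //  not not q3, not q1.
                  branch 1.2.1.1.1 (add not q3, q1):
                    ○ open, literals {q1=T, q3=F}.
                  branch 1.2.1.1.2 (add not not q3, not q1):
                    × closes — contains both q3 and not q3.
              branch 1.2.1.2 (add not not q3, not (not q3 iff q1)):
                × closes — contains both q3 and not q3.
          branch 1.2.2 (add not q1):
            × closes — contains both q1 and not q1.
  branch 2 (add not ((not q1 implies ((not q3 or not q1) and ((not q3 iff (not q3 iff q1)) and q1))) and q1), not not q3):
    not ((not q1 implies ((not q3 or not q1) and ((not q3 iff (not q3 iff q1)) and q1))) and q1): β-rule — branch into not (not q1 implies ((not q3 or not q1) and ((not q3 iff (not q3 iff q1)) and q1)))  //  not q1.
      branch 2.1 (add not (not q1 implies ((not q3 or not q1) and ((not q3 iff (not q3 iff q1)) and q1)))):
        not (not q1 implies ((not q3 or not q1) and ((not q3 iff (not q3 iff q1)) and q1))): α-rule — add not q1, not ((not q3 or not q1) and ((not q3 iff (not q3 iff q1)) and q1)).
        not ((not q3 or not q1) and ((not q3 iff (not q3 iff q1)) and q1)): β-rule — branch into not (not q3 or not q1)  //  not ((not q3 iff (not q3 iff q1)) and q1).
          branch 2.1.1 (add not (not q3 or not q1)):
            not (not q3 or not q1): α-rule — add not not q3, not not q1.
            × closes — contains both q1 and not q1.
          branch 2.1.2 (add not ((not q3 iff (not q3 iff q1)) and q1)):
            not ((not q3 iff (not q3 iff q1)) and q1): β-rule — branch into not (not q3 iff (not q3 iff q1))  //  not q1.
              branch 2.1.2.1 (add not (not q3 iff (not q3 iff q1))):
                not (not q3 iff (not q3 iff q1)): β-rule — branch into not q3, not (not q3 iff q1)  //  not not q3, (not q3 iff q1).
                  branch 2.1.2.1.1 (add not q3, not (not q3 iff q1)):
                    × closes — contains both q3 and not q3.
                  branch 2.1.2.1.2 (add not not q3, (not q3 iff q1)):
                    (not q3 iff q1): β-rule — branch into not q3, q1  //  not not q3, not q1.
                      branch 2.1.2.1.2.1 (add not q3, q1):
                        × closes — contains both q3 and not q3.
                      branch 2.1.2.1.2.2 (add not not q3, not q1):
                        ○ open, literals {q1=F, q3=T}.
              branch 2.1.2.2 (add not q1):
                ○ open, literals {q1=F, q3=T}.
      branch 2.2 (add not q1):
        ○ open, literals {q1=F, q3=T}.
6 branches closed, 5 open.
An open branch gives a satisfying assignment: q1=T, q3=F.

Satisfiable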